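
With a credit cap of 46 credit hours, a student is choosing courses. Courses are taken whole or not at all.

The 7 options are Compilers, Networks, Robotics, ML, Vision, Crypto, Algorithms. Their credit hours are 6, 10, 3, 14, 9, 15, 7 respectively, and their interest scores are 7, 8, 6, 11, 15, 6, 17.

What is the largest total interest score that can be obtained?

Take Compilers, Networks, ML, Vision, and Algorithms: credit hours 6 + 10 + 14 + 9 + 7 = 46 ≤ 46, interest score 7 + 8 + 11 + 15 + 17 = 58.
No other feasible combination does better.

58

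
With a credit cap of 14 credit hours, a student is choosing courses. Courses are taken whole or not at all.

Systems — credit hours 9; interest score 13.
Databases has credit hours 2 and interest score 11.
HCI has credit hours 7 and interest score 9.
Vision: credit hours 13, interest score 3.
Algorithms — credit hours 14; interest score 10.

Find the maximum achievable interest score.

Allowing fractional choices, the relaxed optimum would be about 27.9, but courses are indivisible.
Systems: credit hours 9 ≤ 14, interest score 13.
Systems + Databases: credit hours 9 + 2 = 11 ≤ 14, interest score 13 + 11 = 24.
Databases + HCI: credit hours 2 + 7 = 9 ≤ 14, interest score 11 + 9 = 20.
Best is Systems and Databases with total interest score 24.

24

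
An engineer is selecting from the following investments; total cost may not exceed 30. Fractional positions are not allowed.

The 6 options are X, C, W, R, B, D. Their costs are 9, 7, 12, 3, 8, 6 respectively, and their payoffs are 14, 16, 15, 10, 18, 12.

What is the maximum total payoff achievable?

Take X, C, B, and D: cost 9 + 7 + 8 + 6 = 30 ≤ 30, payoff 14 + 16 + 18 + 12 = 60.
No other feasible combination does better.

60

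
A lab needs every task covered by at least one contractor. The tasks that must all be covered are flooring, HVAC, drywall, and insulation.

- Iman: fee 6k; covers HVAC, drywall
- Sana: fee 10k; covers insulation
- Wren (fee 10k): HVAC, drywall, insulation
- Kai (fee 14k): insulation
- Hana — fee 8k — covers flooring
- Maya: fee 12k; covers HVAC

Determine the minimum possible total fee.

The greedy cost-per-new-task heuristic would pick Iman, Hana, and Sana for 24, but a cheaper cover exists.
Choose Wren and Hana: together they cover flooring, HVAC, drywall, insulation — every task.
Total fee: 10 + 8 = 18.
No cover costs less than 18.

18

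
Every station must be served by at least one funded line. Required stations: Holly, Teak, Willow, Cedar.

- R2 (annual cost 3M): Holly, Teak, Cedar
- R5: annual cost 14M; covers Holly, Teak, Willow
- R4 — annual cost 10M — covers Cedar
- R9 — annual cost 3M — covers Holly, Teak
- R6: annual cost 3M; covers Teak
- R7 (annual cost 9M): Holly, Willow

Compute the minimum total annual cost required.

Choose R2 and R7: together they cover Holly, Teak, Willow, Cedar — every station.
Total annual cost: 3 + 9 = 12.
No cover costs less than 12.

12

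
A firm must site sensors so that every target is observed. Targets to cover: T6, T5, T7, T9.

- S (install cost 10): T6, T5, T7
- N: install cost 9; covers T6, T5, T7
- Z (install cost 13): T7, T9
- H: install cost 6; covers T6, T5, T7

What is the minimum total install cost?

19

Choose Z and H: together they cover T6, T5, T7, T9 — every target.
Total install cost: 13 + 6 = 19.
No cover costs less than 19.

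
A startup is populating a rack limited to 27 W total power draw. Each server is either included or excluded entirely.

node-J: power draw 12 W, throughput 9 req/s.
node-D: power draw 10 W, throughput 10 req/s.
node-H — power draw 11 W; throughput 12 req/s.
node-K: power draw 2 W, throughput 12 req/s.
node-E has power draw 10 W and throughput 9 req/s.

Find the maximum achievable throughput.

node-D + node-H + node-K: power draw 10 + 11 + 2 = 23 ≤ 27, throughput 10 + 12 + 12 = 34.
node-J + node-H + node-K: power draw 12 + 11 + 2 = 25 ≤ 27, throughput 9 + 12 + 12 = 33.
node-H + node-K + node-E: power draw 11 + 2 + 10 = 23 ≤ 27, throughput 12 + 12 + 9 = 33.
Best is node-D, node-H, and node-K with total throughput 34.

34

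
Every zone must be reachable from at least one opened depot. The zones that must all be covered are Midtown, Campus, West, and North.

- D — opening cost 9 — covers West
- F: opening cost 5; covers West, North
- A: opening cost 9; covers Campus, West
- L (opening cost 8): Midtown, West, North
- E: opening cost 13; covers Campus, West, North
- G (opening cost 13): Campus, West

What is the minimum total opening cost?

This is an integer covering problem.
The greedy cost-per-new-zone heuristic would pick F, L, and A for 22, but a cheaper cover exists.
Choose A and L: together they cover Midtown, Campus, West, North — every zone.
Total opening cost: 9 + 8 = 17.
No cover costs less than 17.

17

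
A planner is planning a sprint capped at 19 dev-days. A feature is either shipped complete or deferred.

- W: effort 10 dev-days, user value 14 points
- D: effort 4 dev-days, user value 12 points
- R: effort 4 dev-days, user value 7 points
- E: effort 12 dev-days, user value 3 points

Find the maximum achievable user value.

33

This is an integer program with binary decision variables.
W + D: effort 10 + 4 = 14 ≤ 19, user value 14 + 12 = 26.
W + D + R: effort 10 + 4 + 4 = 18 ≤ 19, user value 14 + 12 + 7 = 33.
W + R: effort 10 + 4 = 14 ≤ 19, user value 14 + 7 = 21.
Best is W, D, and R with total user value 33.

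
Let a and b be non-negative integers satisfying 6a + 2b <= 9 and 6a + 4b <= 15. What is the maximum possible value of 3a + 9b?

(a,b)=(0,3): 6·0+2·3=6≤9, 6·0+4·3=12≤15, objective 27.
(a,b)=(0,2): 6·0+2·2=4≤9, 6·0+4·2=8≤15, objective 18.
Maximum is 27 at (a,b)=(0,3).

27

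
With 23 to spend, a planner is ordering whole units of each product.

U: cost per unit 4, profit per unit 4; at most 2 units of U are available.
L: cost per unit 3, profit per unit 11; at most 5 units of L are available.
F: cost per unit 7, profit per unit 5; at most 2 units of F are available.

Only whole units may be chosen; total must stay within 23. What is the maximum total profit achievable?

5×L and 1×F: cost 22 ≤ 23, profit 5·11 + 1·5 = 60.
2×U and 5×L: cost 23 ≤ 23, profit 2·4 + 5·11 = 63.
Best is 63.

63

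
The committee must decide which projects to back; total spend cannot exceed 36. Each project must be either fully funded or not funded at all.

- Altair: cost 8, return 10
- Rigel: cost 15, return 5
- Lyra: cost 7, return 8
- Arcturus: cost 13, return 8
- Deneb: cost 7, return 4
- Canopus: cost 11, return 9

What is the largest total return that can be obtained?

Altair + Lyra + Deneb + Canopus: cost 8 + 7 + 7 + 11 = 33 ≤ 36, return 10 + 8 + 4 + 9 = 31.
Altair + Lyra + Arcturus + Deneb: cost 8 + 7 + 13 + 7 = 35 ≤ 36, return 10 + 8 + 8 + 4 = 30.
Best is Altair, Lyra, Deneb, and Canopus with total return 31.

31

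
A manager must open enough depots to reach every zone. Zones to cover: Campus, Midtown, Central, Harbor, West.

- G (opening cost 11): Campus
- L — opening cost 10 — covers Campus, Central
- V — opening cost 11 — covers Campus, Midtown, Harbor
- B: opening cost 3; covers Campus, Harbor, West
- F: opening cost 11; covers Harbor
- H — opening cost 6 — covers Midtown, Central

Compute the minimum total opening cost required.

Choose B and H: together they cover Campus, Midtown, Central, Harbor, West — every zone.
Total opening cost: 3 + 6 = 9.
No cover costs less than 9.

9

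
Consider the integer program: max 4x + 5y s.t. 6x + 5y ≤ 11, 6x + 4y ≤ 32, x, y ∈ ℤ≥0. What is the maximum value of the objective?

The continuous relaxation peaks at (0, 2.2) with value 11.00; rounding to a feasible lattice point costs some objective.
(x,y)=(0,2): 6·0+5·2=10≤11, 6·0+4·2=8≤32, objective 10.
(x,y)=(1,1): 6·1+5·1=11≤11, 6·1+4·1=10≤32, objective 9.
Maximum is 10 at (x,y)=(0,2).

10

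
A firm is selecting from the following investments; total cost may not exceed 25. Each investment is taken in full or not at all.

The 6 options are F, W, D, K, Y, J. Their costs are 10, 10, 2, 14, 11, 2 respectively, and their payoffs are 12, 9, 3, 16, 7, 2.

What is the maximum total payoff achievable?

28

Treat it as a binary knapsack problem.
Allowing fractional choices, the relaxed optimum would be about 29.9, but investments are indivisible.
F + W + D + J: cost 10 + 10 + 2 + 2 = 24 ≤ 25, payoff 12 + 9 + 3 + 2 = 26.
F + K: cost 10 + 14 = 24 ≤ 25, payoff 12 + 16 = 28.
W + K: cost 10 + 14 = 24 ≤ 25, payoff 9 + 16 = 25.
Best is F and K with total payoff 28.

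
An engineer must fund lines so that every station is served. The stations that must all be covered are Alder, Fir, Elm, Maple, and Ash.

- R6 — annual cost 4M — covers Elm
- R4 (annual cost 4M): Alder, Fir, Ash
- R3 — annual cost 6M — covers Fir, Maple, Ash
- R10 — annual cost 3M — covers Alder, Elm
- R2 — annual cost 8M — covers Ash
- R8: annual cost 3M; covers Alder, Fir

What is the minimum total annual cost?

9

The greedy cost-per-new-station heuristic would pick R4, R10, and R3 for 13, but a cheaper cover exists.
Choose R3 and R10: together they cover Alder, Fir, Elm, Maple, Ash — every station.
Total annual cost: 6 + 3 = 9.
No cover costs less than 9.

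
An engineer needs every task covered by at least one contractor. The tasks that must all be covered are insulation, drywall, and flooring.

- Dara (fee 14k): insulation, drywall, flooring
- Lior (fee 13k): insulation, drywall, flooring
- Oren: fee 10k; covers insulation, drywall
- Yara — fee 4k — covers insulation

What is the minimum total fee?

Lior alone covers insulation, drywall, flooring — every task.
Total fee: 13.

13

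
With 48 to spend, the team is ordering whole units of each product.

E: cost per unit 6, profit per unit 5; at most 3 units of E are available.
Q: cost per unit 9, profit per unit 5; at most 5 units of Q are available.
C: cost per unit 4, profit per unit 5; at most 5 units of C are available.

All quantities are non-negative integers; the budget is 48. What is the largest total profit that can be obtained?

Take 3×E, 1×Q, and 5×C: cost 47 ≤ 48, profit 3·5 + 1·5 + 5·5 = 45.
C has the best ratio (5/4) and is taken to its limit of 5; remaining capacity is filled optimally with the others.

45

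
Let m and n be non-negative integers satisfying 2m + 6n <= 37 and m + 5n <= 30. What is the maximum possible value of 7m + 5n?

Relaxing integrality, the LP optimum is 129.50 at (m,n) = (18.5, 0), which is not an integer point.
(m,n)=(18,0): 2·18+6·0=36≤37, 1·18+5·0=18≤30, objective 126.
(m,n)=(17,0): 2·17+6·0=34≤37, 1·17+5·0=17≤30, objective 119.
The best lattice point is (18,0), giving 126.

126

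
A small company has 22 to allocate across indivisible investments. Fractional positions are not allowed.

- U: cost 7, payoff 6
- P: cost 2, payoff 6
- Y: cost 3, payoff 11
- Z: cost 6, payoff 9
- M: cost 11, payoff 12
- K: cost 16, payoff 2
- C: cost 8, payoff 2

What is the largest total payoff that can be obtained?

38

Treat it as a binary knapsack problem.
U + P + Y + Z: cost 7 + 2 + 3 + 6 = 18 ≤ 22, payoff 6 + 6 + 11 + 9 = 32.
P + Y + Z + M: cost 2 + 3 + 6 + 11 = 22 ≤ 22, payoff 6 + 11 + 9 + 12 = 38.
Best is P, Y, Z, and M with total payoff 38.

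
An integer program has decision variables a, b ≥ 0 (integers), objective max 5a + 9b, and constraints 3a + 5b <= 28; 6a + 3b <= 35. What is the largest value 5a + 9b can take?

Relaxing integrality, the LP optimum is 50.40 at (a,b) = (0, 5.6), which is not an integer point.
(a,b)=(1,5): 3·1+5·5=28≤28, 6·1+3·5=21≤35, objective 50.
(a,b)=(2,4): 3·2+5·4=26≤28, 6·2+3·4=24≤35, objective 46.
(a,b)=(0,5): 3·0+5·5=25≤28, 6·0+3·5=15≤35, objective 45.
Maximum is 50 at (a,b)=(1,5).

50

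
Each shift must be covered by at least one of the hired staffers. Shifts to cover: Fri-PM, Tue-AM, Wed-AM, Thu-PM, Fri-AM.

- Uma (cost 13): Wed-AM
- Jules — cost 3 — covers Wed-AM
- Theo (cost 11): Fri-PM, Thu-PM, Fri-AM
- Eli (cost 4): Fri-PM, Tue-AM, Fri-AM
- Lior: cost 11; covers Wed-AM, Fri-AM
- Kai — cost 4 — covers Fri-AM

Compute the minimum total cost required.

This is a weighted set-cover instance.
Choose Jules, Theo, and Eli: together they cover Fri-PM, Tue-AM, Wed-AM, Thu-PM, Fri-AM — every shift.
Total cost: 3 + 11 + 4 = 18.
No cover costs less than 18.

18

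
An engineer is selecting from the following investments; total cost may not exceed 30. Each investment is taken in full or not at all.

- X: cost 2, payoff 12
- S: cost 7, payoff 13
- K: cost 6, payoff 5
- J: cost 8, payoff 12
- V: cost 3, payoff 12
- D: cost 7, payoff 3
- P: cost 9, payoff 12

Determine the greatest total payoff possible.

Allowing fractional choices, the relaxed optimum would be about 61.8, but investments are indivisible.
X + S + J + V + P: cost 2 + 7 + 8 + 3 + 9 = 29 ≤ 30, payoff 12 + 13 + 12 + 12 + 12 = 61.
X + S + K + V + P: cost 2 + 7 + 6 + 3 + 9 = 27 ≤ 30, payoff 12 + 13 + 5 + 12 + 12 = 54.
X + S + K + J + V: cost 2 + 7 + 6 + 8 + 3 = 26 ≤ 30, payoff 12 + 13 + 5 + 12 + 12 = 54.
Best is X, S, J, V, and P with total payoff 61.

61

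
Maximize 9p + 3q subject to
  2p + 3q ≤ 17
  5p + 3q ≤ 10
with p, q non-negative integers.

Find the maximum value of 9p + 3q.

(p,q)=(2,0): 2·2+3·0=4≤17, 5·2+3·0=10≤10, objective 18.
(p,q)=(1,1): 2·1+3·1=5≤17, 5·1+3·1=8≤10, objective 12.
(p,q)=(1,0): 2·1+3·0=2≤17, 5·1+3·0=5≤10, objective 9.
No feasible integer point exceeds 18.

18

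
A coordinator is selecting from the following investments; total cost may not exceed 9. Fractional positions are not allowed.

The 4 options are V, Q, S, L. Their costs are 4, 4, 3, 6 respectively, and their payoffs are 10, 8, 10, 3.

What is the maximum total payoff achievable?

20

Allowing fractional choices, the relaxed optimum would be about 24.0, but investments are indivisible.
V + S: cost 4 + 3 = 7 ≤ 9, payoff 10 + 10 = 20.
V + Q: cost 4 + 4 = 8 ≤ 9, payoff 10 + 8 = 18.
Q + S: cost 4 + 3 = 7 ≤ 9, payoff 8 + 10 = 18.
Best is V and S with total payoff 20.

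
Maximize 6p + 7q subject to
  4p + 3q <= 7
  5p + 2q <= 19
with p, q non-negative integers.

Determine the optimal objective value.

14

The continuous relaxation peaks at (0, 2.33) with value 16.33; rounding to a feasible lattice point costs some objective.
(p,q)=(0,2): 4·0+3·2=6≤7, 5·0+2·2=4≤19, objective 14.
(p,q)=(1,1): 4·1+3·1=7≤7, 5·1+2·1=7≤19, objective 13.
(p,q)=(0,1): 4·0+3·1=3≤7, 5·0+2·1=2≤19, objective 7.
Maximum is 14 at (p,q)=(0,2).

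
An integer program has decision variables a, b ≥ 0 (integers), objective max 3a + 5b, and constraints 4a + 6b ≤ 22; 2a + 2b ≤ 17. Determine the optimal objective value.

The continuous relaxation peaks at (0, 3.67) with value 18.33; rounding to a feasible lattice point costs some objective.
(a,b)=(1,3): 4·1+6·3=22≤22, 2·1+2·3=8≤17, objective 18.
(a,b)=(2,2): 4·2+6·2=20≤22, 2·2+2·2=8≤17, objective 16.
(a,b)=(0,3): 4·0+6·3=18≤22, 2·0+2·3=6≤17, objective 15.
Maximum is 18 at (a,b)=(1,3).

18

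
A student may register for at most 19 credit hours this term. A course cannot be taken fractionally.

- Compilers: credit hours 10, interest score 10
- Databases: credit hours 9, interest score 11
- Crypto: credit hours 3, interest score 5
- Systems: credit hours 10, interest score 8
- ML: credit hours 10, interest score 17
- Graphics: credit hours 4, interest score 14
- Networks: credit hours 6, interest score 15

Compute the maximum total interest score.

40

Allowing fractional choices, the relaxed optimum would be about 44.3, but courses are indivisible.
Crypto + ML + Networks: credit hours 3 + 10 + 6 = 19 ≤ 19, interest score 5 + 17 + 15 = 37.
Databases + Graphics + Networks: credit hours 9 + 4 + 6 = 19 ≤ 19, interest score 11 + 14 + 15 = 40.
Crypto + ML + Graphics: credit hours 3 + 10 + 4 = 17 ≤ 19, interest score 5 + 17 + 14 = 36.
Best is Databases, Graphics, and Networks with total interest score 40.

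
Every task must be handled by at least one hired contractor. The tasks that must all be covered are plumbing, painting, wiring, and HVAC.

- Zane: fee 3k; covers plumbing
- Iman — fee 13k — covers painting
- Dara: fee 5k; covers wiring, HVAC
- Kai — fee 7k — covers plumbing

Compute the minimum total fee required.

Choose Zane, Iman, and Dara: together they cover plumbing, painting, wiring, HVAC — every task.
Total fee: 3 + 13 + 5 = 21.
No cover costs less than 21.

21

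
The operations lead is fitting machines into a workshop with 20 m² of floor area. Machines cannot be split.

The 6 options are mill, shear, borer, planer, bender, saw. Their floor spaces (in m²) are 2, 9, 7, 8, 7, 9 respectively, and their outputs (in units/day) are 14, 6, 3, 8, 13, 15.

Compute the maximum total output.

42

This is an integer program with binary decision variables.
Take mill, bender, and saw: floor space 2 + 7 + 9 = 18 ≤ 20, output 14 + 13 + 15 = 42.
No other feasible combination does better.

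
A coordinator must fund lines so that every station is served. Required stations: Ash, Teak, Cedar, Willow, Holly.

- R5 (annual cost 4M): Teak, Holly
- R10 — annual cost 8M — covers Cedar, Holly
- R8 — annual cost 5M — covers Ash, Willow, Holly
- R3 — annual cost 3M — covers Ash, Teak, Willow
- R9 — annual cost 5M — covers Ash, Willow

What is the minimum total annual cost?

11

The greedy cost-per-new-station heuristic would pick R3, R5, and R10 for 15, but a cheaper cover exists.
Choose R10 and R3: together they cover Ash, Teak, Cedar, Willow, Holly — every station.
Total annual cost: 8 + 3 = 11.
No cover costs less than 11.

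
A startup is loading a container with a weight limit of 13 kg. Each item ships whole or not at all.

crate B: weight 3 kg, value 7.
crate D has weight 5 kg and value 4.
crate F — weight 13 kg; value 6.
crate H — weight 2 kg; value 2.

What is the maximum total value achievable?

13

Take crate B, crate D, and crate H: weight 3 + 5 + 2 = 10 ≤ 13, value 7 + 4 + 2 = 13.
No other feasible combination does better.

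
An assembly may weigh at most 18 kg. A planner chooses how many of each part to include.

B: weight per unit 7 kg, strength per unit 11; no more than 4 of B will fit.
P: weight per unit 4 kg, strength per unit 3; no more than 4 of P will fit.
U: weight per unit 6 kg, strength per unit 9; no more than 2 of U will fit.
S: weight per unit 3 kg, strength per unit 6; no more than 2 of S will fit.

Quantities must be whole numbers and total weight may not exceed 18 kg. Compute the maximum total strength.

S has the best ratio (6/3); taking only S gives at most 2×6 = 12 (stopped by the supply cap of 2).
Mixing does better — 2×U and 2×S: weight 18 ≤ 18, strength 2·9 + 2·6 = 30.

30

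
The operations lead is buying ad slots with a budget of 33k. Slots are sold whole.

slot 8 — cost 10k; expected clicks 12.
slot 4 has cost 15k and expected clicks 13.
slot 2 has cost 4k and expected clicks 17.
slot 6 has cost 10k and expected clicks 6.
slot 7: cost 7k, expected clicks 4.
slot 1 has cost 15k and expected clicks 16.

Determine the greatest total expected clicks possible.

This is a 0-1 knapsack instance.
Allowing fractional choices, the relaxed optimum would be about 48.5, but ad slots are indivisible.
slot 8 + slot 2 + slot 1: cost 10 + 4 + 15 = 29 ≤ 33, expected clicks 12 + 17 + 16 = 45.
slot 8 + slot 4 + slot 2: cost 10 + 15 + 4 = 29 ≤ 33, expected clicks 12 + 13 + 17 = 42.
Best is slot 8, slot 2, and slot 1 with total expected clicks 45.

45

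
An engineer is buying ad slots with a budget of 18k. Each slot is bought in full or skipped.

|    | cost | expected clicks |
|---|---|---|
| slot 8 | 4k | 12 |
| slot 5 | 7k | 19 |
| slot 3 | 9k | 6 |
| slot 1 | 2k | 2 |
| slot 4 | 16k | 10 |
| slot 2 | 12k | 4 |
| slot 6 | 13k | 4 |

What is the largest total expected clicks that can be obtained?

33

Allowing fractional choices, the relaxed optimum would be about 36.3, but ad slots are indivisible.
slot 8 + slot 5 + slot 1: cost 4 + 7 + 2 = 13 ≤ 18, expected clicks 12 + 19 + 2 = 33.
slot 8 + slot 5: cost 4 + 7 = 11 ≤ 18, expected clicks 12 + 19 = 31.
slot 5 + slot 3 + slot 1: cost 7 + 9 + 2 = 18 ≤ 18, expected clicks 19 + 6 + 2 = 27.
Best is slot 8, slot 5, and slot 1 with total expected clicks 33.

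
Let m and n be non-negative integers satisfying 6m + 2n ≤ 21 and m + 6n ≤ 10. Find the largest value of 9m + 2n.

Relaxing integrality, the LP optimum is 31.50 at (m,n) = (3.5, 0), which is not an integer point.
(m,n)=(3,1): 6·3+2·1=20≤21, 1·3+6·1=9≤10, objective 29.
(m,n)=(3,0): 6·3+2·0=18≤21, 1·3+6·0=3≤10, objective 27.
The best lattice point is (3,1), giving 29.

29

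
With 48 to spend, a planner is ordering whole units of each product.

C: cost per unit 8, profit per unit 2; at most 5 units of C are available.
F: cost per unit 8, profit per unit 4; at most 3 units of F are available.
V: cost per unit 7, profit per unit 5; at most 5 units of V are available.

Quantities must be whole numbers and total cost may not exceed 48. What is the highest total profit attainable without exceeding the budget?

This is a bounded integer knapsack.
V has the best ratio (5/7); taking only V gives at most 5×5 = 25 (stopped by the supply cap of 5).
Mixing does better — 1×F and 5×V: cost 43 ≤ 48, profit 1·4 + 5·5 = 29.

29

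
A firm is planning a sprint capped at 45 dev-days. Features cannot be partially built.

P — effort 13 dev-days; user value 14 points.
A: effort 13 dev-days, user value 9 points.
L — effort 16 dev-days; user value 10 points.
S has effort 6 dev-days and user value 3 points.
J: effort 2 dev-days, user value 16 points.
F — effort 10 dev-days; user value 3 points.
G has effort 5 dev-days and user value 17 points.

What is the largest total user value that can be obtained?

Take P, L, S, J, and G: effort 13 + 16 + 6 + 2 + 5 = 42 ≤ 45, user value 14 + 10 + 3 + 16 + 17 = 60.
No other feasible combination does better.

60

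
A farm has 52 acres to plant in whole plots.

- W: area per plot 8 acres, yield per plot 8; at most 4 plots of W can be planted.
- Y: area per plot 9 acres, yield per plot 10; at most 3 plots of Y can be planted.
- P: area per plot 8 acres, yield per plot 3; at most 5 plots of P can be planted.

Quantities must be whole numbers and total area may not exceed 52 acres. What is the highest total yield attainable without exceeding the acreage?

3×W and 3×Y: area 51 ≤ 52, yield 3·8 + 3·10 = 54.
4×W and 2×Y: area 50 ≤ 52, yield 4·8 + 2·10 = 52.
Best is 54.

54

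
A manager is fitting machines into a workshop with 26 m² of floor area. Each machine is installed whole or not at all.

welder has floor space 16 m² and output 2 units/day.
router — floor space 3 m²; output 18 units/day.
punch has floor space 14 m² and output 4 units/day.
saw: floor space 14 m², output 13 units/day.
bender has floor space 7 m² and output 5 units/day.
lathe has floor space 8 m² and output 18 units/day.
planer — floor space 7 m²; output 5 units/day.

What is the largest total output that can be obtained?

Treat it as a binary knapsack problem.
Take router, saw, and lathe: floor space 3 + 14 + 8 = 25 ≤ 26, output 18 + 13 + 18 = 49.
No other feasible combination does better.

49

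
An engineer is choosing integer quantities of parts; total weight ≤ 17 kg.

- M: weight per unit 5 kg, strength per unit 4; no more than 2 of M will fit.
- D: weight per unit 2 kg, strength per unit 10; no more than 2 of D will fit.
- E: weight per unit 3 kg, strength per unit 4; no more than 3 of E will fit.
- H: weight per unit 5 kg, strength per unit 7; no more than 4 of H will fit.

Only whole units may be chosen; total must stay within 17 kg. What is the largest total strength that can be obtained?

38

2×D, 2×E, and 1×H: weight 15 ≤ 17, strength 2·10 + 2·4 + 1·7 = 35.
2×D, 1×E, and 2×H: weight 17 ≤ 17, strength 2·10 + 1·4 + 2·7 = 38.
Best is 38.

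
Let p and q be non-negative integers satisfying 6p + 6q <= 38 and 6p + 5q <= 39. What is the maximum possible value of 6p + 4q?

(p,q)=(6,0): 6·6+6·0=36≤38, 6·6+5·0=36≤39, objective 36.
(p,q)=(5,1): 6·5+6·1=36≤38, 6·5+5·1=35≤39, objective 34.
(p,q)=(5,0): 6·5+6·0=30≤38, 6·5+5·0=30≤39, objective 30.
The best lattice point is (6,0), giving 36.

36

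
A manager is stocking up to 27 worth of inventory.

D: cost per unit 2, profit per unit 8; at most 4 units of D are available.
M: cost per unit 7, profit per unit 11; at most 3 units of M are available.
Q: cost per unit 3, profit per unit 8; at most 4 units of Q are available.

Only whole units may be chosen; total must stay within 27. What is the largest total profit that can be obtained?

75

This is a bounded integer knapsack.
Take 4×D, 1×M, and 4×Q: cost 27 ≤ 27, profit 4·8 + 1·11 + 4·8 = 75.
D has the best ratio (8/2) and is taken to its limit of 4; remaining capacity is filled optimally with the others.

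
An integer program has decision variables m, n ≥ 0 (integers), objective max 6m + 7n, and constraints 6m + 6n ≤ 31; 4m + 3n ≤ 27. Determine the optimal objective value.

The continuous relaxation peaks at (0, 5.17) with value 36.17; rounding to a feasible lattice point costs some objective.
(m,n)=(0,5): 6·0+6·5=30≤31, 4·0+3·5=15≤27, objective 35.
(m,n)=(1,4): 6·1+6·4=30≤31, 4·1+3·4=16≤27, objective 34.
(m,n)=(0,4): 6·0+6·4=24≤31, 4·0+3·4=12≤27, objective 28.
The best lattice point is (0,5), giving 35.

35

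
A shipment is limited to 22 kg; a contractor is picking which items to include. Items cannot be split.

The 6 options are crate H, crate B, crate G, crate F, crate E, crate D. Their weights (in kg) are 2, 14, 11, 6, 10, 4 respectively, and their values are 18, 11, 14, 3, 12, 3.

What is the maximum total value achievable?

Allowing fractional choices, the relaxed optimum would be about 42.8, but items are indivisible.
crate H + crate F + crate E + crate D: weight 2 + 6 + 10 + 4 = 22 ≤ 22, value 18 + 3 + 12 + 3 = 36.
crate H + crate G + crate D: weight 2 + 11 + 4 = 17 ≤ 22, value 18 + 14 + 3 = 35.
crate H + crate G + crate F: weight 2 + 11 + 6 = 19 ≤ 22, value 18 + 14 + 3 = 35.
Best is crate H, crate F, crate E, and crate D with total value 36.

36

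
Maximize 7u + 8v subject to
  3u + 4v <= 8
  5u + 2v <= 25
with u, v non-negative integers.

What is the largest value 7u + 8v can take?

Relaxing integrality, the LP optimum is 18.67 at (u,v) = (2.67, 0), which is not an integer point.
(u,v)=(0,2): 3·0+4·2=8≤8, 5·0+2·2=4≤25, objective 16.
(u,v)=(1,1): 3·1+4·1=7≤8, 5·1+2·1=7≤25, objective 15.
(u,v)=(2,0): 3·2+4·0=6≤8, 5·2+2·0=10≤25, objective 14.
The best lattice point is (0,2), giving 16.

16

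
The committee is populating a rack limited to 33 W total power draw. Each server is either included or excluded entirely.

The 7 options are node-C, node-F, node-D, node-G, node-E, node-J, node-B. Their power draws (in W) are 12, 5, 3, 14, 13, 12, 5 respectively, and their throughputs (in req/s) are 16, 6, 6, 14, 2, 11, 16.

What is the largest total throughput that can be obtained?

Take node-C, node-D, node-J, and node-B: power draw 12 + 3 + 12 + 5 = 32 ≤ 33, throughput 16 + 6 + 11 + 16 = 49.
No other feasible combination does better.

49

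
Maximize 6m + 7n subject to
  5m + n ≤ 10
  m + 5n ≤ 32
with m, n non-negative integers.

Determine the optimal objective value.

42

The continuous relaxation peaks at (0.75, 6.25) with value 48.25; rounding to a feasible lattice point costs some objective.
(m,n)=(0,6): 5·0+1·6=6≤10, 1·0+5·6=30≤32, objective 42.
(m,n)=(1,5): 5·1+1·5=10≤10, 1·1+5·5=26≤32, objective 41.
No feasible integer point exceeds 42.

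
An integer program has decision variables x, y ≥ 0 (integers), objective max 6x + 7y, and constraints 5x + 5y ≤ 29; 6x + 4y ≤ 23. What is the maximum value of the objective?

The continuous relaxation peaks at (0, 5.75) with value 40.25; rounding to a feasible lattice point costs some objective.
(x,y)=(0,5): 5·0+5·5=25≤29, 6·0+4·5=20≤23, objective 35.
(x,y)=(1,4): 5·1+5·4=25≤29, 6·1+4·4=22≤23, objective 34.
(x,y)=(0,4): 5·0+5·4=20≤29, 6·0+4·4=16≤23, objective 28.
No feasible integer point exceeds 35.

35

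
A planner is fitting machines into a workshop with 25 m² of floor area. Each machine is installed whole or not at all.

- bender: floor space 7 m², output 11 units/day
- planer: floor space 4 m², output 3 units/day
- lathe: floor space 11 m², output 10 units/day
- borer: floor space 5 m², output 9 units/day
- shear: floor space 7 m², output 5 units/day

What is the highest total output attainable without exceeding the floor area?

30

This is a 0-1 knapsack instance.
Take bender, lathe, and borer: floor space 7 + 11 + 5 = 23 ≤ 25, output 11 + 10 + 9 = 30.
No other feasible combination does better.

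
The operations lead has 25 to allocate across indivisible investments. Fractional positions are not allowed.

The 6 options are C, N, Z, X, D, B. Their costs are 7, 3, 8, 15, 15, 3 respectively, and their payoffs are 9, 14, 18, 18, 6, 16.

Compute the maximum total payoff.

57

Take C, N, Z, and B: cost 7 + 3 + 8 + 3 = 21 ≤ 25, payoff 9 + 14 + 18 + 16 = 57.
No other feasible combination does better.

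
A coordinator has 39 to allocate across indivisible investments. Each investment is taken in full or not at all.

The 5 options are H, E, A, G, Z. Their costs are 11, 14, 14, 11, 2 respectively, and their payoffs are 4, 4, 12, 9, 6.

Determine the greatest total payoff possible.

31

Allowing fractional choices, the relaxed optimum would be about 31.3, but investments are indivisible.
H + A + G: cost 11 + 14 + 11 = 36 ≤ 39, payoff 4 + 12 + 9 = 25.
H + A + G + Z: cost 11 + 14 + 11 + 2 = 38 ≤ 39, payoff 4 + 12 + 9 + 6 = 31.
A + G + Z: cost 14 + 11 + 2 = 27 ≤ 39, payoff 12 + 9 + 6 = 27.
Best is H, A, G, and Z with total payoff 31.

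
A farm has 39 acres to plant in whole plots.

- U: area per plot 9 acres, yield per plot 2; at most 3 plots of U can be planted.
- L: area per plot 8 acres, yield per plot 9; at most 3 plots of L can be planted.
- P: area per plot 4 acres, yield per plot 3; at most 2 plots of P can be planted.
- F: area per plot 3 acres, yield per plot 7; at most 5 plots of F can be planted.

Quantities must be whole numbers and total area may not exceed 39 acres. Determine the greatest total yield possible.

62

This is a bounded integer knapsack.
Take 3×L and 5×F: area 39 ≤ 39, yield 3·9 + 5·7 = 62.
F has the best ratio (7/3) and is taken to its limit of 5; remaining capacity is filled optimally with the others.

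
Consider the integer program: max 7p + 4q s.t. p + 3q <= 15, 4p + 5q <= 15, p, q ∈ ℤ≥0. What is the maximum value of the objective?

The continuous relaxation peaks at (3.75, 0) with value 26.25; rounding to a feasible lattice point costs some objective.
(p,q)=(3,0): 1·3+3·0=3≤15, 4·3+5·0=12≤15, objective 21.
(p,q)=(2,1): 1·2+3·1=5≤15, 4·2+5·1=13≤15, objective 18.
(p,q)=(2,0): 1·2+3·0=2≤15, 4·2+5·0=8≤15, objective 14.
The best lattice point is (3,0), giving 21.

21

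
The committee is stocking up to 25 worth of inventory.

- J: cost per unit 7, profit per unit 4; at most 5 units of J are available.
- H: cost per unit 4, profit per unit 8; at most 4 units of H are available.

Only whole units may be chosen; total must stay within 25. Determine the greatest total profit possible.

H has the best ratio (8/4); taking only H gives at most 4×8 = 32 (stopped by the supply cap of 4).
Mixing does better — 1×J and 4×H: cost 23 ≤ 25, profit 1·4 + 4·8 = 36.

36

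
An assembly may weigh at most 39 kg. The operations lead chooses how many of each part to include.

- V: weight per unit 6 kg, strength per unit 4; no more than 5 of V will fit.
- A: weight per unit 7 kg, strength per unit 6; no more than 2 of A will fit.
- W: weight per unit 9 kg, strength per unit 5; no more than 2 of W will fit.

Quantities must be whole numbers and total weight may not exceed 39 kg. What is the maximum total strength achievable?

28

This is a bounded integer knapsack.
A has the best ratio (6/7); taking only A gives at most 2×6 = 12 (stopped by the supply cap of 2).
Mixing does better — 4×V and 2×A: weight 38 ≤ 39, strength 4·4 + 2·6 = 28.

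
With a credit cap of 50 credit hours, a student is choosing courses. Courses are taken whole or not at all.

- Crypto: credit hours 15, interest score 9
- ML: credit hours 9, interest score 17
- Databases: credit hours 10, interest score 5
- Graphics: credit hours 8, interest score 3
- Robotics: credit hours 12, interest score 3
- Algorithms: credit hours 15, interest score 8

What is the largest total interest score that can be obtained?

39

Take Crypto, ML, Databases, and Algorithms: credit hours 15 + 9 + 10 + 15 = 49 ≤ 50, interest score 9 + 17 + 5 + 8 = 39.
No other feasible combination does better.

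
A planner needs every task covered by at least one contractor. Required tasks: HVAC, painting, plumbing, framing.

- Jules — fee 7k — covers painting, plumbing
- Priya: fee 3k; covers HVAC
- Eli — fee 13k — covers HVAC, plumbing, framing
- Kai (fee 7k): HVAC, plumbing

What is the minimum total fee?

20

This is an integer covering problem.
The greedy cost-per-new-task heuristic would pick Priya, Jules, and Eli for 23, but a cheaper cover exists.
Choose Jules and Eli: together they cover HVAC, painting, plumbing, framing — every task.
Total fee: 7 + 13 = 20.
No cover costs less than 20.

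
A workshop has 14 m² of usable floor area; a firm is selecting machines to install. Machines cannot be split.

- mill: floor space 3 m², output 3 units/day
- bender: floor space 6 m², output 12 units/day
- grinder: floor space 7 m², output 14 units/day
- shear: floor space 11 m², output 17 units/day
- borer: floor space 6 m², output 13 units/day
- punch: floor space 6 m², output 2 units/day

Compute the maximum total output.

27

Treat it as a binary knapsack problem.
Allowing fractional choices, the relaxed optimum would be about 29.0, but machines are indivisible.
grinder + borer: floor space 7 + 6 = 13 ≤ 14, output 14 + 13 = 27.
bender + grinder: floor space 6 + 7 = 13 ≤ 14, output 12 + 14 = 26.
Best is grinder and borer with total output 27.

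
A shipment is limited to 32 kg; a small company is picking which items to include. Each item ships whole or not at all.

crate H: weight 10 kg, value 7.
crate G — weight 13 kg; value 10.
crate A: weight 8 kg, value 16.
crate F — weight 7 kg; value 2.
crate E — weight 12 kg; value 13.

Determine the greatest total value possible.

36

Allowing fractional choices, the relaxed optimum would be about 38.2, but items are indivisible.
crate H + crate G + crate A: weight 10 + 13 + 8 = 31 ≤ 32, value 7 + 10 + 16 = 33.
crate H + crate A + crate E: weight 10 + 8 + 12 = 30 ≤ 32, value 7 + 16 + 13 = 36.
crate A + crate F + crate E: weight 8 + 7 + 12 = 27 ≤ 32, value 16 + 2 + 13 = 31.
Best is crate H, crate A, and crate E with total value 36.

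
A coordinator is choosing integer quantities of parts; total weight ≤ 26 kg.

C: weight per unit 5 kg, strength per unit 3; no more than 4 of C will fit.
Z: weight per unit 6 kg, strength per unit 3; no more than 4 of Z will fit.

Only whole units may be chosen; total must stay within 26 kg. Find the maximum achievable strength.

15

Take 4×C and 1×Z: weight 26 ≤ 26, strength 4·3 + 1·3 = 15.
C has the best ratio (3/5) and is taken to its limit of 4; remaining capacity is filled optimally with the others.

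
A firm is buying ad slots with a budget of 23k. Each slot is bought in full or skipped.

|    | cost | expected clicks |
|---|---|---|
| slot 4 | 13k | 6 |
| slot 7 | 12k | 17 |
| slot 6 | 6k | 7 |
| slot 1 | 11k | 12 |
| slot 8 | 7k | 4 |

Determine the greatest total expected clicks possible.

Allowing fractional choices, the relaxed optimum would be about 29.5, but ad slots are indivisible.
slot 7 + slot 8: cost 12 + 7 = 19 ≤ 23, expected clicks 17 + 4 = 21.
slot 7 + slot 6: cost 12 + 6 = 18 ≤ 23, expected clicks 17 + 7 = 24.
slot 7 + slot 1: cost 12 + 11 = 23 ≤ 23, expected clicks 17 + 12 = 29.
Best is slot 7 and slot 1 with total expected clicks 29.

29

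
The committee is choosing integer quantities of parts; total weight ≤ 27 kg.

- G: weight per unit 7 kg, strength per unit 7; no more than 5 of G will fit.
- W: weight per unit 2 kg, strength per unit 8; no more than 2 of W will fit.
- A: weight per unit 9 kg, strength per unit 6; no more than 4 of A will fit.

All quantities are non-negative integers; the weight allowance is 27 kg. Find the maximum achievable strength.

This is a bounded integer knapsack.
2×G, 2×W, and 1×A: weight 27 ≤ 27, strength 2·7 + 2·8 + 1·6 = 36.
3×G and 2×W: weight 25 ≤ 27, strength 3·7 + 2·8 = 37.
Best is 37.

37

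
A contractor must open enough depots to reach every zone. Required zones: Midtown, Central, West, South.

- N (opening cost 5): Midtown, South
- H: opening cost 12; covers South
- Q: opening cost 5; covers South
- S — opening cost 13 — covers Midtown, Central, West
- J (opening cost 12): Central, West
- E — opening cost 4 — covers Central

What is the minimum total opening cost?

17

This is an integer covering problem.
The greedy cost-per-new-zone heuristic would pick N, E, and J for 21, but a cheaper cover exists.
Choose N and J: together they cover Midtown, Central, West, South — every zone.
Total opening cost: 5 + 12 = 17.
No cover costs less than 17.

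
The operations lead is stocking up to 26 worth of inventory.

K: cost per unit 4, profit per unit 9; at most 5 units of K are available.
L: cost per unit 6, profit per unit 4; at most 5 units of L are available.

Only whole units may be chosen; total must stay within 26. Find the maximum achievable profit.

This is a bounded integer knapsack.
K has the best ratio (9/4); taking only K gives at most 5×9 = 45 (stopped by the supply cap of 5).
Mixing does better — 5×K and 1×L: cost 26 ≤ 26, profit 5·9 + 1·4 = 49.

49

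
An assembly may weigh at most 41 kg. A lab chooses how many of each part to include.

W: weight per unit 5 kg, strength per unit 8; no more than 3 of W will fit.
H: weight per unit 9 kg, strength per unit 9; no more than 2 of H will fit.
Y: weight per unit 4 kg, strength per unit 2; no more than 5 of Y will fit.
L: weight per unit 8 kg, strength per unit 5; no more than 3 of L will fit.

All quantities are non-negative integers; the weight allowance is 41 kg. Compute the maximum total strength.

47

This is a bounded integer knapsack.
W has the best ratio (8/5); taking only W gives at most 3×8 = 24 (stopped by the supply cap of 3).
Mixing does better — 3×W, 2×H, and 1×L: weight 41 ≤ 41, strength 3·8 + 2·9 + 1·5 = 47.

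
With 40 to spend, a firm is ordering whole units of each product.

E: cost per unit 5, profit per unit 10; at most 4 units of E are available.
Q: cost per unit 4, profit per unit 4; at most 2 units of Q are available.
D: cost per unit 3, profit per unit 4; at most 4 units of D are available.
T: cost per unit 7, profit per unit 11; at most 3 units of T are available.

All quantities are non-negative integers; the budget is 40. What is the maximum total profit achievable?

4×E, 2×D, and 2×T: cost 40 ≤ 40, profit 4·10 + 2·4 + 2·11 = 70.
3×E, 1×D, and 3×T: cost 39 ≤ 40, profit 3·10 + 1·4 + 3·11 = 67.
Best is 70.

70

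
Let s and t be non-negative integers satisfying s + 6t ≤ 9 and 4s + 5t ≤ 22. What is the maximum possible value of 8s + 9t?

(s,t)=(5,0) is feasible, giving 40.
(s,t)=(4,0) is feasible, giving 32.
Maximum is 40 at (s,t)=(5,0).

40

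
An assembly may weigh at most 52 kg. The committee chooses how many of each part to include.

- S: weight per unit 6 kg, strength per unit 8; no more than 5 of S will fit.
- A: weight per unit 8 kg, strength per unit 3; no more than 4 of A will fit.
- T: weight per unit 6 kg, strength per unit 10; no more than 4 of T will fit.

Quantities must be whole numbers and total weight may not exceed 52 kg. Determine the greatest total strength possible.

5×S and 3×T: weight 48 ≤ 52, strength 5·8 + 3·10 = 70.
4×S and 4×T: weight 48 ≤ 52, strength 4·8 + 4·10 = 72.
Best is 72.

72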